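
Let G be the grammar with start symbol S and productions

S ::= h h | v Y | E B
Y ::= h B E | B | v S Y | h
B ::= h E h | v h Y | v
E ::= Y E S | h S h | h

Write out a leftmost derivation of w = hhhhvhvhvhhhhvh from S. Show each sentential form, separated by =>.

S => EB => hShB => hhhhB => hhhhvhY => hhhhvhB => hhhhvhvhY => hhhhvhvhvSY => hhhhvhvhvEBY => hhhhvhvhvYESBY => hhhhvhvhvhESBY => hhhhvhvhvhhSBY => hhhhvhvhvhhhhBY => hhhhvhvhvhhhhvY => hhhhvhvhvhhhhvh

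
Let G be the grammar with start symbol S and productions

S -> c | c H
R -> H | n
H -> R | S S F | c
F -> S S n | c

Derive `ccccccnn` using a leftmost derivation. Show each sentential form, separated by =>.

S=>cH=>cSSF=>ccHSF=>cccSF=>ccccF=>ccccSSn=>cccccSn=>ccccccHn=>ccccccRn=>ccccccnn

S => cH   [S -> c H]
cH => cSSF   [H -> S S F]
cSSF => ccHSF   [S -> c H]
ccHSF => cccSF   [H -> c]
cccSF => ccccF   [S -> c]
ccccF => ccccSSn   [F -> S S n]
ccccSSn => cccccSn   [S -> c]
cccccSn => ccccccHn   [S -> c H]
ccccccHn => ccccccRn   [H -> R]
ccccccRn => ccccccnn   [R -> n]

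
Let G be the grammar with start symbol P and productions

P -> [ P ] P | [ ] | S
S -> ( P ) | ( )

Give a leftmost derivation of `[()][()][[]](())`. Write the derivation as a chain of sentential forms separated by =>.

P=>[P]P=>[S]P=>[()]P=>[()][P]P=>[()][S]P=>[()][()]P=>[()][()][P]P=>[()][()][[]]P=>[()][()][[]]S=>[()][()][[]](P)=>[()][()][[]](S)=>[()][()][[]](())

P => [P]P   [P -> [ P ] P]
[P]P => [S]P   [P -> S]
[S]P => [()]P   [S -> ( )]
[()]P => [()][P]P   [P -> [ P ] P]
[()][P]P => [()][S]P   [P -> S]
[()][S]P => [()][()]P   [S -> ( )]
[()][()]P => [()][()][P]P   [P -> [ P ] P]
[()][()][P]P => [()][()][[]]P   [P -> [ ]]
[()][()][[]]P => [()][()][[]]S   [P -> S]
[()][()][[]]S => [()][()][[]](P)   [S -> ( P )]
[()][()][[]](P) => [()][()][[]](S)   [P -> S]
[()][()][[]](S) => [()][()][[]](())   [S -> ( )]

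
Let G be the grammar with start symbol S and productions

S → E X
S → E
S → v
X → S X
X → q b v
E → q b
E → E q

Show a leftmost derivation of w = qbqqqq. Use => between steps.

S => E => Eq => Eqq => Eqqq => Eqqqq => qbqqqq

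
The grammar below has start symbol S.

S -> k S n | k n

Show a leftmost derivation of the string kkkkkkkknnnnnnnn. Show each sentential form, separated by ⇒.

S⇒kSn⇒kkSnn⇒kkkSnnn⇒kkkkSnnnn⇒kkkkkSnnnnn⇒kkkkkkSnnnnnn⇒kkkkkkkSnnnnnnn⇒kkkkkkkknnnnnnnn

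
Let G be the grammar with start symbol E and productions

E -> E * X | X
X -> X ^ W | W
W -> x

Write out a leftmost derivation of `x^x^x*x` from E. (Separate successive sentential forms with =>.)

E=>E*X=>X*X=>X^W*X=>X^W^W*X=>W^W^W*X=>x^W^W*X=>x^x^W*X=>x^x^x*X=>x^x^x*W=>x^x^x*x

E => E*X   [E -> E * X]
E*X => X*X   [E -> X]
X*X => X^W*X   [X -> X ^ W]
X^W*X => X^W^W*X   [X -> X ^ W]
X^W^W*X => W^W^W*X   [X -> W]
W^W^W*X => x^W^W*X   [W -> x]
x^W^W*X => x^x^W*X   [W -> x]
x^x^W*X => x^x^x*X   [W -> x]
x^x^x*X => x^x^x*W   [X -> W]
x^x^x*W => x^x^x*x   [W -> x]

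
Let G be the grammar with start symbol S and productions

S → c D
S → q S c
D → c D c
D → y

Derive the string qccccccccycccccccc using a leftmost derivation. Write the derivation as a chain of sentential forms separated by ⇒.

S ⇒ qSc   [S → q S c]
qSc ⇒ qcDc   [S → c D]
qcDc ⇒ qccDcc   [D → c D c]
qccDcc ⇒ qcccDccc   [D → c D c]
qcccDccc ⇒ qccccDcccc   [D → c D c]
qccccDcccc ⇒ qcccccDccccc   [D → c D c]
qcccccDccccc ⇒ qccccccDcccccc   [D → c D c]
qccccccDcccccc ⇒ qcccccccDccccccc   [D → c D c]
qcccccccDccccccc ⇒ qccccccccDcccccccc   [D → c D c]
qccccccccDcccccccc ⇒ qccccccccycccccccc   [D → y]

S ⇒ qSc ⇒ qcDc ⇒ qccDcc ⇒ qcccDccc ⇒ qccccDcccc ⇒ qcccccDccccc ⇒ qccccccDcccccc ⇒ qcccccccDccccccc ⇒ qccccccccDcccccccc ⇒ qccccccccycccccccc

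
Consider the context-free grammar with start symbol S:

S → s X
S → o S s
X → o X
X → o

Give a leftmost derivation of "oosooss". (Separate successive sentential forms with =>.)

S => oSs   [S → o S s]
oSs => ooSss   [S → o S s]
ooSss => oosXss   [S → s X]
oosXss => oosoXss   [X → o X]
oosoXss => oosooss   [X → o]

S => oSs => ooSss => oosXss => oosoXss => oosooss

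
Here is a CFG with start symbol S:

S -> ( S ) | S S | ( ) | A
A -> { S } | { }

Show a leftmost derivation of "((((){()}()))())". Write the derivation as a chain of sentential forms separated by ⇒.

S ⇒ (S)   [S -> ( S )]
(S) ⇒ (SS)   [S -> S S]
(SS) ⇒ ((S)S)   [S -> ( S )]
((S)S) ⇒ (((S))S)   [S -> ( S )]
(((S))S) ⇒ (((SS))S)   [S -> S S]
(((SS))S) ⇒ (((()S))S)   [S -> ( )]
(((()S))S) ⇒ (((()SS))S)   [S -> S S]
(((()SS))S) ⇒ (((()AS))S)   [S -> A]
(((()AS))S) ⇒ ((((){S}S))S)   [A -> { S }]
((((){S}S))S) ⇒ ((((){()}S))S)   [S -> ( )]
((((){()}S))S) ⇒ ((((){()}()))S)   [S -> ( )]
((((){()}()))S) ⇒ ((((){()}()))())   [S -> ( )]

S ⇒ (S) ⇒ (SS) ⇒ ((S)S) ⇒ (((S))S) ⇒ (((SS))S) ⇒ (((()S))S) ⇒ (((()SS))S) ⇒ (((()AS))S) ⇒ ((((){S}S))S) ⇒ ((((){()}S))S) ⇒ ((((){()}()))S) ⇒ ((((){()}()))())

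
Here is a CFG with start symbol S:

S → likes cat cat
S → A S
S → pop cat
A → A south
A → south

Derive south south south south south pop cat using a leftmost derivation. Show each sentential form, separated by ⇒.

S ⇒ A S ⇒ south S ⇒ south A S ⇒ south south S ⇒ south south A S ⇒ south south A south S ⇒ south south A south south S ⇒ south south south south south S ⇒ south south south south south pop cat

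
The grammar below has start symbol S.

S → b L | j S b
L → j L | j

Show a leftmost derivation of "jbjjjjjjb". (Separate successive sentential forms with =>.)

S=>jSb=>jbLb=>jbjLb=>jbjjLb=>jbjjjLb=>jbjjjjLb=>jbjjjjjLb=>jbjjjjjjb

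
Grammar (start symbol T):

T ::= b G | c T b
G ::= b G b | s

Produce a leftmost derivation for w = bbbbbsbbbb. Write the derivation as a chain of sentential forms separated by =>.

T => bG   [T ::= b G]
bG => bbGb   [G ::= b G b]
bbGb => bbbGbb   [G ::= b G b]
bbbGbb => bbbbGbbb   [G ::= b G b]
bbbbGbbb => bbbbbGbbbb   [G ::= b G b]
bbbbbGbbbb => bbbbbsbbbb   [G ::= s]

T => bG => bbGb => bbbGbb => bbbbGbbb => bbbbbGbbbb => bbbbbsbbbb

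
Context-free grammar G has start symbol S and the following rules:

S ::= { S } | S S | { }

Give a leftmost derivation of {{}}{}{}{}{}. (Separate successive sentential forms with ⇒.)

S⇒SS⇒SSS⇒{S}SS⇒{{}}SS⇒{{}}{}S⇒{{}}{}SS⇒{{}}{}{}S⇒{{}}{}{}SS⇒{{}}{}{}{}S⇒{{}}{}{}{}{}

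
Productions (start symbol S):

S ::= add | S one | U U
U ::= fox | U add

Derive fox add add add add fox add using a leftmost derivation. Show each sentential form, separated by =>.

S => U U => U add U => U add add U => U add add add U => U add add add add U => fox add add add add U => fox add add add add U add => fox add add add add fox add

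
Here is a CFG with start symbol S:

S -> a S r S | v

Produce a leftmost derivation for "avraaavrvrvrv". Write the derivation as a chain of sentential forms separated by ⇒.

S ⇒ aSrS   [S -> a S r S]
aSrS ⇒ avrS   [S -> v]
avrS ⇒ avraSrS   [S -> a S r S]
avraSrS ⇒ avraaSrSrS   [S -> a S r S]
avraaSrSrS ⇒ avraaaSrSrSrS   [S -> a S r S]
avraaaSrSrSrS ⇒ avraaavrSrSrS   [S -> v]
avraaavrSrSrS ⇒ avraaavrvrSrS   [S -> v]
avraaavrvrSrS ⇒ avraaavrvrvrS   [S -> v]
avraaavrvrvrS ⇒ avraaavrvrvrv   [S -> v]

S ⇒ aSrS ⇒ avrS ⇒ avraSrS ⇒ avraaSrSrS ⇒ avraaaSrSrSrS ⇒ avraaavrSrSrS ⇒ avraaavrvrSrS ⇒ avraaavrvrvrS ⇒ avraaavrvrvrv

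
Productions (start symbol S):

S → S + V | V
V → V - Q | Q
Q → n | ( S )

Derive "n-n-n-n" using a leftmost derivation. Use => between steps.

S => V => V-Q => V-Q-Q => V-Q-Q-Q => Q-Q-Q-Q => n-Q-Q-Q => n-n-Q-Q => n-n-n-Q => n-n-n-n

S => V   [S → V]
V => V-Q   [V → V - Q]
V-Q => V-Q-Q   [V → V - Q]
V-Q-Q => V-Q-Q-Q   [V → V - Q]
V-Q-Q-Q => Q-Q-Q-Q   [V → Q]
Q-Q-Q-Q => n-Q-Q-Q   [Q → n]
n-Q-Q-Q => n-n-Q-Q   [Q → n]
n-n-Q-Q => n-n-n-Q   [Q → n]
n-n-n-Q => n-n-n-n   [Q → n]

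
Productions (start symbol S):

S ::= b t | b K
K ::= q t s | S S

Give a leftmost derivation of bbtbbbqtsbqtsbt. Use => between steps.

S => bK => bSS => bbtS => bbtbK => bbtbSS => bbtbbKS => bbtbbSSS => bbtbbbKSS => bbtbbbqtsSS => bbtbbbqtsbKS => bbtbbbqtsbqtsS => bbtbbbqtsbqtsbt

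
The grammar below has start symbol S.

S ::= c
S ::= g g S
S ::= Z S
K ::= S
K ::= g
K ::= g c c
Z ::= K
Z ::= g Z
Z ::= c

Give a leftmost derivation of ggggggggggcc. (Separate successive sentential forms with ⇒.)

S⇒ggS⇒ggggS⇒ggggggS⇒ggggggggS⇒ggggggggZS⇒gggggggggZS⇒ggggggggggZS⇒ggggggggggcS⇒ggggggggggcc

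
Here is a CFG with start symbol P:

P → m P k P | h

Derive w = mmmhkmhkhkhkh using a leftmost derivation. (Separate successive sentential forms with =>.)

P => mPkP => mmPkPkP => mmmPkPkPkP => mmmhkPkPkP => mmmhkmPkPkPkP => mmmhkmhkPkPkP => mmmhkmhkhkPkP => mmmhkmhkhkhkP => mmmhkmhkhkhkh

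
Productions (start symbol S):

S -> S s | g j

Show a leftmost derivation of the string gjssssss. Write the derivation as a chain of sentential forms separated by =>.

S => Ss   [S -> S s]
Ss => Sss   [S -> S s]
Sss => Ssss   [S -> S s]
Ssss => Sssss   [S -> S s]
Sssss => Ssssss   [S -> S s]
Ssssss => Sssssss   [S -> S s]
Sssssss => gjssssss   [S -> g j]

S => Ss => Sss => Ssss => Sssss => Ssssss => Sssssss => gjssssss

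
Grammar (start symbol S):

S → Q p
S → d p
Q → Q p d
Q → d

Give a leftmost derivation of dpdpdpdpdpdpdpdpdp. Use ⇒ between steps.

S⇒Qp⇒Qpdp⇒Qpdpdp⇒Qpdpdpdp⇒Qpdpdpdpdp⇒Qpdpdpdpdpdp⇒Qpdpdpdpdpdpdp⇒Qpdpdpdpdpdpdpdp⇒Qpdpdpdpdpdpdpdpdp⇒dpdpdpdpdpdpdpdpdp

S ⇒ Qp   [S → Q p]
Qp ⇒ Qpdp   [Q → Q p d]
Qpdp ⇒ Qpdpdp   [Q → Q p d]
Qpdpdp ⇒ Qpdpdpdp   [Q → Q p d]
Qpdpdpdp ⇒ Qpdpdpdpdp   [Q → Q p d]
Qpdpdpdpdp ⇒ Qpdpdpdpdpdp   [Q → Q p d]
Qpdpdpdpdpdp ⇒ Qpdpdpdpdpdpdp   [Q → Q p d]
Qpdpdpdpdpdpdp ⇒ Qpdpdpdpdpdpdpdp   [Q → Q p d]
Qpdpdpdpdpdpdpdp ⇒ Qpdpdpdpdpdpdpdpdp   [Q → Q p d]
Qpdpdpdpdpdpdpdpdp ⇒ dpdpdpdpdpdpdpdpdp   [Q → d]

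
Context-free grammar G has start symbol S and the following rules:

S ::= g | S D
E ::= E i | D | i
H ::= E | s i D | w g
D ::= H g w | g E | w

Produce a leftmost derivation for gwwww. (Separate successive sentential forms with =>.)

S => SD   [S ::= S D]
SD => SDD   [S ::= S D]
SDD => SDDD   [S ::= S D]
SDDD => SDDDD   [S ::= S D]
SDDDD => gDDDD   [S ::= g]
gDDDD => gwDDD   [D ::= w]
gwDDD => gwwDD   [D ::= w]
gwwDD => gwwwD   [D ::= w]
gwwwD => gwwww   [D ::= w]

S=>SD=>SDD=>SDDD=>SDDDD=>gDDDD=>gwDDD=>gwwDD=>gwwwD=>gwwww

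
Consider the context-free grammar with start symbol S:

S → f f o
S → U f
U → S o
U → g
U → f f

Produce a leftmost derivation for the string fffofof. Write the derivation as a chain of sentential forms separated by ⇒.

S ⇒ Uf   [S → U f]
Uf ⇒ Sof   [U → S o]
Sof ⇒ Ufof   [S → U f]
Ufof ⇒ Sofof   [U → S o]
Sofof ⇒ Ufofof   [S → U f]
Ufofof ⇒ fffofof   [U → f f]

S ⇒ Uf ⇒ Sof ⇒ Ufof ⇒ Sofof ⇒ Ufofof ⇒ fffofof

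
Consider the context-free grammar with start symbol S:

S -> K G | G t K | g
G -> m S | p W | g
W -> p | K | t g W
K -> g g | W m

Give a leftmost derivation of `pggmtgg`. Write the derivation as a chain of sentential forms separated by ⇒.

S ⇒ GtK ⇒ pWtK ⇒ pKtK ⇒ pWmtK ⇒ pKmtK ⇒ pggmtK ⇒ pggmtgg

S ⇒ GtK   [S -> G t K]
GtK ⇒ pWtK   [G -> p W]
pWtK ⇒ pKtK   [W -> K]
pKtK ⇒ pWmtK   [K -> W m]
pWmtK ⇒ pKmtK   [W -> K]
pKmtK ⇒ pggmtK   [K -> g g]
pggmtK ⇒ pggmtgg   [K -> g g]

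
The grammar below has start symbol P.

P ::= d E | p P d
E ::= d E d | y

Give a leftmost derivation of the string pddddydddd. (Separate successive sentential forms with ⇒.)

P ⇒ pPd   [P ::= p P d]
pPd ⇒ pdEd   [P ::= d E]
pdEd ⇒ pddEdd   [E ::= d E d]
pddEdd ⇒ pdddEddd   [E ::= d E d]
pdddEddd ⇒ pddddEdddd   [E ::= d E d]
pddddEdddd ⇒ pddddydddd   [E ::= y]

P ⇒ pPd ⇒ pdEd ⇒ pddEdd ⇒ pdddEddd ⇒ pddddEdddd ⇒ pddddydddd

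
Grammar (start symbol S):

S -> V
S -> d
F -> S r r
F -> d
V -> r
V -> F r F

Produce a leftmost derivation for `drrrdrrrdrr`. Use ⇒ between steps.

S⇒V⇒FrF⇒SrrrF⇒VrrrF⇒FrFrrrF⇒SrrrFrrrF⇒drrrFrrrF⇒drrrdrrrF⇒drrrdrrrSrr⇒drrrdrrrdrr

S ⇒ V   [S -> V]
V ⇒ FrF   [V -> F r F]
FrF ⇒ SrrrF   [F -> S r r]
SrrrF ⇒ VrrrF   [S -> V]
VrrrF ⇒ FrFrrrF   [V -> F r F]
FrFrrrF ⇒ SrrrFrrrF   [F -> S r r]
SrrrFrrrF ⇒ drrrFrrrF   [S -> d]
drrrFrrrF ⇒ drrrdrrrF   [F -> d]
drrrdrrrF ⇒ drrrdrrrSrr   [F -> S r r]
drrrdrrrSrr ⇒ drrrdrrrdrr   [S -> d]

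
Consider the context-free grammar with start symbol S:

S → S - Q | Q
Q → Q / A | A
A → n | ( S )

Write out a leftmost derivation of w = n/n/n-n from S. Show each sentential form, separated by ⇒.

S ⇒ S-Q   [S → S - Q]
S-Q ⇒ Q-Q   [S → Q]
Q-Q ⇒ Q/A-Q   [Q → Q / A]
Q/A-Q ⇒ Q/A/A-Q   [Q → Q / A]
Q/A/A-Q ⇒ A/A/A-Q   [Q → A]
A/A/A-Q ⇒ n/A/A-Q   [A → n]
n/A/A-Q ⇒ n/n/A-Q   [A → n]
n/n/A-Q ⇒ n/n/n-Q   [A → n]
n/n/n-Q ⇒ n/n/n-A   [Q → A]
n/n/n-A ⇒ n/n/n-n   [A → n]

S⇒S-Q⇒Q-Q⇒Q/A-Q⇒Q/A/A-Q⇒A/A/A-Q⇒n/A/A-Q⇒n/n/A-Q⇒n/n/n-Q⇒n/n/n-A⇒n/n/n-n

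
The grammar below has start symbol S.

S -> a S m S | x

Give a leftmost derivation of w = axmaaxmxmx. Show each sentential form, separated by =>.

S => aSmS => axmS => axmaSmS => axmaaSmSmS => axmaaxmSmS => axmaaxmxmS => axmaaxmxmx

S => aSmS   [S -> a S m S]
aSmS => axmS   [S -> x]
axmS => axmaSmS   [S -> a S m S]
axmaSmS => axmaaSmSmS   [S -> a S m S]
axmaaSmSmS => axmaaxmSmS   [S -> x]
axmaaxmSmS => axmaaxmxmS   [S -> x]
axmaaxmxmS => axmaaxmxmx   [S -> x]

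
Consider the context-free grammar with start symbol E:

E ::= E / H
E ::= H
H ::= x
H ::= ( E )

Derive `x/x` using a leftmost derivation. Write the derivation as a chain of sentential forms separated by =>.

E => E/H => H/H => x/H => x/x

E => E/H   [E ::= E / H]
E/H => H/H   [E ::= H]
H/H => x/H   [H ::= x]
x/H => x/x   [H ::= x]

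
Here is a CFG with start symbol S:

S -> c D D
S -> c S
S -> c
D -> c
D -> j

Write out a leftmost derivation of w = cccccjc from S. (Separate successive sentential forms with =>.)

S => cS => ccS => cccS => ccccS => cccccDD => cccccjD => cccccjc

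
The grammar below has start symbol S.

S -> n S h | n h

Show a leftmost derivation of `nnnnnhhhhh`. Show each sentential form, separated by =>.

S => nSh   [S -> n S h]
nSh => nnShh   [S -> n S h]
nnShh => nnnShhh   [S -> n S h]
nnnShhh => nnnnShhhh   [S -> n S h]
nnnnShhhh => nnnnnhhhhh   [S -> n h]

S => nSh => nnShh => nnnShhh => nnnnShhhh => nnnnnhhhhh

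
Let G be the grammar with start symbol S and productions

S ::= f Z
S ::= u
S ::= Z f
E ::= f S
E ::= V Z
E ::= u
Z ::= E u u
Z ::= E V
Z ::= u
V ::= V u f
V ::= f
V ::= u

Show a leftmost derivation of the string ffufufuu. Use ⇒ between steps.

S⇒fZ⇒fEV⇒fVZV⇒fVufZV⇒fVufufZV⇒ffufufZV⇒ffufufuV⇒ffufufuu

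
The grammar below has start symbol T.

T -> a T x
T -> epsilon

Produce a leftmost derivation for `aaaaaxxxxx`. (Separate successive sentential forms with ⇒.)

T ⇒ aTx ⇒ aaTxx ⇒ aaaTxxx ⇒ aaaaTxxxx ⇒ aaaaaTxxxxx ⇒ aaaaaxxxxx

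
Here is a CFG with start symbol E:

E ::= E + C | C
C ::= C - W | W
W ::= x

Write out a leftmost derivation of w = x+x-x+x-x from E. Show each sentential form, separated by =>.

E => E+C => E+C+C => C+C+C => W+C+C => x+C+C => x+C-W+C => x+W-W+C => x+x-W+C => x+x-x+C => x+x-x+C-W => x+x-x+W-W => x+x-x+x-W => x+x-x+x-x

E => E+C   [E ::= E + C]
E+C => E+C+C   [E ::= E + C]
E+C+C => C+C+C   [E ::= C]
C+C+C => W+C+C   [C ::= W]
W+C+C => x+C+C   [W ::= x]
x+C+C => x+C-W+C   [C ::= C - W]
x+C-W+C => x+W-W+C   [C ::= W]
x+W-W+C => x+x-W+C   [W ::= x]
x+x-W+C => x+x-x+C   [W ::= x]
x+x-x+C => x+x-x+C-W   [C ::= C - W]
x+x-x+C-W => x+x-x+W-W   [C ::= W]
x+x-x+W-W => x+x-x+x-W   [W ::= x]
x+x-x+x-W => x+x-x+x-x   [W ::= x]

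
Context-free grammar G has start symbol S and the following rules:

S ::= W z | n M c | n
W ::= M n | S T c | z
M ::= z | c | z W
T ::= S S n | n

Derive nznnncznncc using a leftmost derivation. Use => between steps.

S => nMc   [S ::= n M c]
nMc => nzWc   [M ::= z W]
nzWc => nzSTcc   [W ::= S T c]
nzSTcc => nznTcc   [S ::= n]
nznTcc => nznSSncc   [T ::= S S n]
nznSSncc => nznWzSncc   [S ::= W z]
nznWzSncc => nznSTczSncc   [W ::= S T c]
nznSTczSncc => nznnTczSncc   [S ::= n]
nznnTczSncc => nznnnczSncc   [T ::= n]
nznnnczSncc => nznnncznncc   [S ::= n]

S => nMc => nzWc => nzSTcc => nznTcc => nznSSncc => nznWzSncc => nznSTczSncc => nznnTczSncc => nznnnczSncc => nznnncznncc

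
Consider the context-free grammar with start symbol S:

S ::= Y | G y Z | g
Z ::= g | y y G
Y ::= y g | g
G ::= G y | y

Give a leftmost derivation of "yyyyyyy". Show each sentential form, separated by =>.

S => GyZ   [S ::= G y Z]
GyZ => yyZ   [G ::= y]
yyZ => yyyyG   [Z ::= y y G]
yyyyG => yyyyGy   [G ::= G y]
yyyyGy => yyyyGyy   [G ::= G y]
yyyyGyy => yyyyyyy   [G ::= y]

S => GyZ => yyZ => yyyyG => yyyyGy => yyyyGyy => yyyyyyy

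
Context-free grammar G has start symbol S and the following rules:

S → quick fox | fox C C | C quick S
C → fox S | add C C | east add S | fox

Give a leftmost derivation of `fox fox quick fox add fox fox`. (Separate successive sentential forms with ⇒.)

S ⇒ fox C C   [S → fox C C]
fox C C ⇒ fox fox S C   [C → fox S]
fox fox S C ⇒ fox fox quick fox C   [S → quick fox]
fox fox quick fox C ⇒ fox fox quick fox add C C   [C → add C C]
fox fox quick fox add C C ⇒ fox fox quick fox add fox C   [C → fox]
fox fox quick fox add fox C ⇒ fox fox quick fox add fox fox   [C → fox]

S ⇒ fox C C ⇒ fox fox S C ⇒ fox fox quick fox C ⇒ fox fox quick fox add C C ⇒ fox fox quick fox add fox C ⇒ fox fox quick fox add fox fox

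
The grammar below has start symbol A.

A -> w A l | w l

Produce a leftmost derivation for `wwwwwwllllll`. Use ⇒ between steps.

A ⇒ wAl ⇒ wwAll ⇒ wwwAlll ⇒ wwwwAllll ⇒ wwwwwAlllll ⇒ wwwwwwllllll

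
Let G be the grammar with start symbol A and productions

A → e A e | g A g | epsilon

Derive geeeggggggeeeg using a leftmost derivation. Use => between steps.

A => gAg   [A → g A g]
gAg => geAeg   [A → e A e]
geAeg => geeAeeg   [A → e A e]
geeAeeg => geeeAeeeg   [A → e A e]
geeeAeeeg => geeegAgeeeg   [A → g A g]
geeegAgeeeg => geeeggAggeeeg   [A → g A g]
geeeggAggeeeg => geeegggAgggeeeg   [A → g A g]
geeegggAgggeeeg => geeeggggggeeeg   [A → epsilon]

A => gAg => geAeg => geeAeeg => geeeAeeeg => geeegAgeeeg => geeeggAggeeeg => geeegggAgggeeeg => geeeggggggeeeg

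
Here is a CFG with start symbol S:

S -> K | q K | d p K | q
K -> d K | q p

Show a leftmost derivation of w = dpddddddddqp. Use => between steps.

S => dpK   [S -> d p K]
dpK => dpdK   [K -> d K]
dpdK => dpddK   [K -> d K]
dpddK => dpdddK   [K -> d K]
dpdddK => dpddddK   [K -> d K]
dpddddK => dpdddddK   [K -> d K]
dpdddddK => dpddddddK   [K -> d K]
dpddddddK => dpdddddddK   [K -> d K]
dpdddddddK => dpddddddddK   [K -> d K]
dpddddddddK => dpddddddddqp   [K -> q p]

S => dpK => dpdK => dpddK => dpdddK => dpddddK => dpdddddK => dpddddddK => dpdddddddK => dpddddddddK => dpddddddddqp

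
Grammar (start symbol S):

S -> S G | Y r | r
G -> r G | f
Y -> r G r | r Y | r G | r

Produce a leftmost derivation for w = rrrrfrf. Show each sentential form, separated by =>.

S => SG => YrG => rGrG => rrGrG => rrrGrG => rrrrGrG => rrrrfrG => rrrrfrf

S => SG   [S -> S G]
SG => YrG   [S -> Y r]
YrG => rGrG   [Y -> r G]
rGrG => rrGrG   [G -> r G]
rrGrG => rrrGrG   [G -> r G]
rrrGrG => rrrrGrG   [G -> r G]
rrrrGrG => rrrrfrG   [G -> f]
rrrrfrG => rrrrfrf   [G -> f]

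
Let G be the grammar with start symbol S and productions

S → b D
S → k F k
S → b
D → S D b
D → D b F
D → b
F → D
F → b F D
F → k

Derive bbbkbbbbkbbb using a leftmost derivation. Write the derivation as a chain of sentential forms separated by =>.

S => bD   [S → b D]
bD => bDbF   [D → D b F]
bDbF => bDbFbF   [D → D b F]
bDbFbF => bbbFbF   [D → b]
bbbFbF => bbbkbF   [F → k]
bbbkbF => bbbkbbFD   [F → b F D]
bbbkbbFD => bbbkbbbFDD   [F → b F D]
bbbkbbbFDD => bbbkbbbbFDDD   [F → b F D]
bbbkbbbbFDDD => bbbkbbbbkDDD   [F → k]
bbbkbbbbkDDD => bbbkbbbbkbDD   [D → b]
bbbkbbbbkbDD => bbbkbbbbkbbD   [D → b]
bbbkbbbbkbbD => bbbkbbbbkbbb   [D → b]

S => bD => bDbF => bDbFbF => bbbFbF => bbbkbF => bbbkbbFD => bbbkbbbFDD => bbbkbbbbFDDD => bbbkbbbbkDDD => bbbkbbbbkbDD => bbbkbbbbkbbD => bbbkbbbbkbbb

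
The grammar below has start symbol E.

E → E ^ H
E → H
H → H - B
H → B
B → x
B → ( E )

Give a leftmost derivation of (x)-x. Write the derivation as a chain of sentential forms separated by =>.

E=>H=>H-B=>B-B=>(E)-B=>(H)-B=>(B)-B=>(x)-B=>(x)-x

E => H   [E → H]
H => H-B   [H → H - B]
H-B => B-B   [H → B]
B-B => (E)-B   [B → ( E )]
(E)-B => (H)-B   [E → H]
(H)-B => (B)-B   [H → B]
(B)-B => (x)-B   [B → x]
(x)-B => (x)-x   [B → x]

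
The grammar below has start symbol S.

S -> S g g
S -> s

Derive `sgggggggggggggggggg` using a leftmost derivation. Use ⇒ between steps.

S ⇒ Sgg   [S -> S g g]
Sgg ⇒ Sgggg   [S -> S g g]
Sgggg ⇒ Sgggggg   [S -> S g g]
Sgggggg ⇒ Sgggggggg   [S -> S g g]
Sgggggggg ⇒ Sgggggggggg   [S -> S g g]
Sgggggggggg ⇒ Sgggggggggggg   [S -> S g g]
Sgggggggggggg ⇒ Sgggggggggggggg   [S -> S g g]
Sgggggggggggggg ⇒ Sgggggggggggggggg   [S -> S g g]
Sgggggggggggggggg ⇒ Sgggggggggggggggggg   [S -> S g g]
Sgggggggggggggggggg ⇒ sgggggggggggggggggg   [S -> s]

S ⇒ Sgg ⇒ Sgggg ⇒ Sgggggg ⇒ Sgggggggg ⇒ Sgggggggggg ⇒ Sgggggggggggg ⇒ Sgggggggggggggg ⇒ Sgggggggggggggggg ⇒ Sgggggggggggggggggg ⇒ sgggggggggggggggggg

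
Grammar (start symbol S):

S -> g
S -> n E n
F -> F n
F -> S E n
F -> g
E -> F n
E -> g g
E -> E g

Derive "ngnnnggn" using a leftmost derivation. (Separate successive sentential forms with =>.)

S=>nEn=>nEgn=>nEggn=>nFnggn=>nFnnggn=>nFnnnggn=>ngnnnggn

S => nEn   [S -> n E n]
nEn => nEgn   [E -> E g]
nEgn => nEggn   [E -> E g]
nEggn => nFnggn   [E -> F n]
nFnggn => nFnnggn   [F -> F n]
nFnnggn => nFnnnggn   [F -> F n]
nFnnnggn => ngnnnggn   [F -> g]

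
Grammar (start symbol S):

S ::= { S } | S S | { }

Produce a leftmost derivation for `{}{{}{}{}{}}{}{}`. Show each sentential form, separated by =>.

S=>SS=>SSS=>{}SS=>{}SSS=>{}{S}SS=>{}{SS}SS=>{}{SSS}SS=>{}{SSSS}SS=>{}{{}SSS}SS=>{}{{}{}SS}SS=>{}{{}{}{}S}SS=>{}{{}{}{}{}}SS=>{}{{}{}{}{}}{}S=>{}{{}{}{}{}}{}{}

S => SS   [S ::= S S]
SS => SSS   [S ::= S S]
SSS => {}SS   [S ::= { }]
{}SS => {}SSS   [S ::= S S]
{}SSS => {}{S}SS   [S ::= { S }]
{}{S}SS => {}{SS}SS   [S ::= S S]
{}{SS}SS => {}{SSS}SS   [S ::= S S]
{}{SSS}SS => {}{SSSS}SS   [S ::= S S]
{}{SSSS}SS => {}{{}SSS}SS   [S ::= { }]
{}{{}SSS}SS => {}{{}{}SS}SS   [S ::= { }]
{}{{}{}SS}SS => {}{{}{}{}S}SS   [S ::= { }]
{}{{}{}{}S}SS => {}{{}{}{}{}}SS   [S ::= { }]
{}{{}{}{}{}}SS => {}{{}{}{}{}}{}S   [S ::= { }]
{}{{}{}{}{}}{}S => {}{{}{}{}{}}{}{}   [S ::= { }]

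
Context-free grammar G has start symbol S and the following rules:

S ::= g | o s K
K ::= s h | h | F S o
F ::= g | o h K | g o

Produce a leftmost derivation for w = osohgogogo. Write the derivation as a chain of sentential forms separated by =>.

S=>osK=>osFSo=>osohKSo=>osohFSoSo=>osohgoSoSo=>osohgogoSo=>osohgogogo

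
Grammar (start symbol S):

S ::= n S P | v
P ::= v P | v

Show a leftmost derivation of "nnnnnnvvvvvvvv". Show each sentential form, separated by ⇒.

S ⇒ nSP   [S ::= n S P]
nSP ⇒ nnSPP   [S ::= n S P]
nnSPP ⇒ nnnSPPP   [S ::= n S P]
nnnSPPP ⇒ nnnnSPPPP   [S ::= n S P]
nnnnSPPPP ⇒ nnnnnSPPPPP   [S ::= n S P]
nnnnnSPPPPP ⇒ nnnnnnSPPPPPP   [S ::= n S P]
nnnnnnSPPPPPP ⇒ nnnnnnvPPPPPP   [S ::= v]
nnnnnnvPPPPPP ⇒ nnnnnnvvPPPPPP   [P ::= v P]
nnnnnnvvPPPPPP ⇒ nnnnnnvvvPPPPP   [P ::= v]
nnnnnnvvvPPPPP ⇒ nnnnnnvvvvPPPP   [P ::= v]
nnnnnnvvvvPPPP ⇒ nnnnnnvvvvvPPP   [P ::= v]
nnnnnnvvvvvPPP ⇒ nnnnnnvvvvvvPP   [P ::= v]
nnnnnnvvvvvvPP ⇒ nnnnnnvvvvvvvP   [P ::= v]
nnnnnnvvvvvvvP ⇒ nnnnnnvvvvvvvv   [P ::= v]

S ⇒ nSP ⇒ nnSPP ⇒ nnnSPPP ⇒ nnnnSPPPP ⇒ nnnnnSPPPPP ⇒ nnnnnnSPPPPPP ⇒ nnnnnnvPPPPPP ⇒ nnnnnnvvPPPPPP ⇒ nnnnnnvvvPPPPP ⇒ nnnnnnvvvvPPPP ⇒ nnnnnnvvvvvPPP ⇒ nnnnnnvvvvvvPP ⇒ nnnnnnvvvvvvvP ⇒ nnnnnnvvvvvvvv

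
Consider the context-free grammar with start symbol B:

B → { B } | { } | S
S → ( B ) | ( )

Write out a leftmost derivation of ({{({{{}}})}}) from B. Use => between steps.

B => S   [B → S]
S => (B)   [S → ( B )]
(B) => ({B})   [B → { B }]
({B}) => ({{B}})   [B → { B }]
({{B}}) => ({{S}})   [B → S]
({{S}}) => ({{(B)}})   [S → ( B )]
({{(B)}}) => ({{({B})}})   [B → { B }]
({{({B})}}) => ({{({{B}})}})   [B → { B }]
({{({{B}})}}) => ({{({{{}}})}})   [B → { }]

B => S => (B) => ({B}) => ({{B}}) => ({{S}}) => ({{(B)}}) => ({{({B})}}) => ({{({{B}})}}) => ({{({{{}}})}})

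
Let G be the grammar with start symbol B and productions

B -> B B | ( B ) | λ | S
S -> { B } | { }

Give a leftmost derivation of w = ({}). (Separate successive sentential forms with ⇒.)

B ⇒ (B) ⇒ (S) ⇒ ({B}) ⇒ ({})

B ⇒ (B)   [B -> ( B )]
(B) ⇒ (S)   [B -> S]
(S) ⇒ ({B})   [S -> { B }]
({B}) ⇒ ({})   [B -> λ]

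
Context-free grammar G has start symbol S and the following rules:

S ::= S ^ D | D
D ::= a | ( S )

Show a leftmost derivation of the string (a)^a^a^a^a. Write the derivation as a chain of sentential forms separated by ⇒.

S ⇒ S^D   [S ::= S ^ D]
S^D ⇒ S^D^D   [S ::= S ^ D]
S^D^D ⇒ S^D^D^D   [S ::= S ^ D]
S^D^D^D ⇒ S^D^D^D^D   [S ::= S ^ D]
S^D^D^D^D ⇒ D^D^D^D^D   [S ::= D]
D^D^D^D^D ⇒ (S)^D^D^D^D   [D ::= ( S )]
(S)^D^D^D^D ⇒ (D)^D^D^D^D   [S ::= D]
(D)^D^D^D^D ⇒ (a)^D^D^D^D   [D ::= a]
(a)^D^D^D^D ⇒ (a)^a^D^D^D   [D ::= a]
(a)^a^D^D^D ⇒ (a)^a^a^D^D   [D ::= a]
(a)^a^a^D^D ⇒ (a)^a^a^a^D   [D ::= a]
(a)^a^a^a^D ⇒ (a)^a^a^a^a   [D ::= a]

S ⇒ S^D ⇒ S^D^D ⇒ S^D^D^D ⇒ S^D^D^D^D ⇒ D^D^D^D^D ⇒ (S)^D^D^D^D ⇒ (D)^D^D^D^D ⇒ (a)^D^D^D^D ⇒ (a)^a^D^D^D ⇒ (a)^a^a^D^D ⇒ (a)^a^a^a^D ⇒ (a)^a^a^a^a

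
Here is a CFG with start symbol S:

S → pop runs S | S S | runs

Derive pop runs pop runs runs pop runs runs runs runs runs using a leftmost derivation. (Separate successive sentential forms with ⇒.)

S ⇒ pop runs S   [S → pop runs S]
pop runs S ⇒ pop runs S S   [S → S S]
pop runs S S ⇒ pop runs S S S   [S → S S]
pop runs S S S ⇒ pop runs pop runs S S S   [S → pop runs S]
pop runs pop runs S S S ⇒ pop runs pop runs runs S S   [S → runs]
pop runs pop runs runs S S ⇒ pop runs pop runs runs S S S   [S → S S]
pop runs pop runs runs S S S ⇒ pop runs pop runs runs pop runs S S S   [S → pop runs S]
pop runs pop runs runs pop runs S S S ⇒ pop runs pop runs runs pop runs S S S S   [S → S S]
pop runs pop runs runs pop runs S S S S ⇒ pop runs pop runs runs pop runs runs S S S   [S → runs]
pop runs pop runs runs pop runs runs S S S ⇒ pop runs pop runs runs pop runs runs runs S S   [S → runs]
pop runs pop runs runs pop runs runs runs S S ⇒ pop runs pop runs runs pop runs runs runs runs S   [S → runs]
pop runs pop runs runs pop runs runs runs runs S ⇒ pop runs pop runs runs pop runs runs runs runs runs   [S → runs]

S ⇒ pop runs S ⇒ pop runs S S ⇒ pop runs S S S ⇒ pop runs pop runs S S S ⇒ pop runs pop runs runs S S ⇒ pop runs pop runs runs S S S ⇒ pop runs pop runs runs pop runs S S S ⇒ pop runs pop runs runs pop runs S S S S ⇒ pop runs pop runs runs pop runs runs S S S ⇒ pop runs pop runs runs pop runs runs runs S S ⇒ pop runs pop runs runs pop runs runs runs runs S ⇒ pop runs pop runs runs pop runs runs runs runs runs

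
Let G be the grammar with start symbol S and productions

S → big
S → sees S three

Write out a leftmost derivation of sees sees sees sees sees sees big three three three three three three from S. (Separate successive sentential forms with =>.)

S => sees S three => sees sees S three three => sees sees sees S three three three => sees sees sees sees S three three three three => sees sees sees sees sees S three three three three three => sees sees sees sees sees sees S three three three three three three => sees sees sees sees sees sees big three three three three three three

S => sees S three   [S → sees S three]
sees S three => sees sees S three three   [S → sees S three]
sees sees S three three => sees sees sees S three three three   [S → sees S three]
sees sees sees S three three three => sees sees sees sees S three three three three   [S → sees S three]
sees sees sees sees S three three three three => sees sees sees sees sees S three three three three three   [S → sees S three]
sees sees sees sees sees S three three three three three => sees sees sees sees sees sees S three three three three three three   [S → sees S three]
sees sees sees sees sees sees S three three three three three three => sees sees sees sees sees sees big three three three three three three   [S → big]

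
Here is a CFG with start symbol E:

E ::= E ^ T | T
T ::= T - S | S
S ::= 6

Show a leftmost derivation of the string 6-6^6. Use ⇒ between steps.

E ⇒ E^T   [E ::= E ^ T]
E^T ⇒ T^T   [E ::= T]
T^T ⇒ T-S^T   [T ::= T - S]
T-S^T ⇒ S-S^T   [T ::= S]
S-S^T ⇒ 6-S^T   [S ::= 6]
6-S^T ⇒ 6-6^T   [S ::= 6]
6-6^T ⇒ 6-6^S   [T ::= S]
6-6^S ⇒ 6-6^6   [S ::= 6]

E⇒E^T⇒T^T⇒T-S^T⇒S-S^T⇒6-S^T⇒6-6^T⇒6-6^S⇒6-6^6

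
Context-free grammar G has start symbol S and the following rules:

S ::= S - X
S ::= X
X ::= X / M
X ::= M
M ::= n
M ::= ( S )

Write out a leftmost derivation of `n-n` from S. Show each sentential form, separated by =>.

S => S-X => X-X => M-X => n-X => n-M => n-n

S => S-X   [S ::= S - X]
S-X => X-X   [S ::= X]
X-X => M-X   [X ::= M]
M-X => n-X   [M ::= n]
n-X => n-M   [X ::= M]
n-M => n-n   [M ::= n]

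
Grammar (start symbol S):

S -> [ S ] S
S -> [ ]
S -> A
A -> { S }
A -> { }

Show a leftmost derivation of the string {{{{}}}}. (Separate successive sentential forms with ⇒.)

S ⇒ A ⇒ {S} ⇒ {A} ⇒ {{S}} ⇒ {{A}} ⇒ {{{S}}} ⇒ {{{A}}} ⇒ {{{{}}}}

S ⇒ A   [S -> A]
A ⇒ {S}   [A -> { S }]
{S} ⇒ {A}   [S -> A]
{A} ⇒ {{S}}   [A -> { S }]
{{S}} ⇒ {{A}}   [S -> A]
{{A}} ⇒ {{{S}}}   [A -> { S }]
{{{S}}} ⇒ {{{A}}}   [S -> A]
{{{A}}} ⇒ {{{{}}}}   [A -> { }]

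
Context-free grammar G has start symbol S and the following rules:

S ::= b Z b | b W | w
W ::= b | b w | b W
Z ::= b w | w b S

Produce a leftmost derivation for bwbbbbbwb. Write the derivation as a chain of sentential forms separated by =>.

S => bZb   [S ::= b Z b]
bZb => bwbSb   [Z ::= w b S]
bwbSb => bwbbWb   [S ::= b W]
bwbbWb => bwbbbWb   [W ::= b W]
bwbbbWb => bwbbbbWb   [W ::= b W]
bwbbbbWb => bwbbbbbwb   [W ::= b w]

S => bZb => bwbSb => bwbbWb => bwbbbWb => bwbbbbWb => bwbbbbbwb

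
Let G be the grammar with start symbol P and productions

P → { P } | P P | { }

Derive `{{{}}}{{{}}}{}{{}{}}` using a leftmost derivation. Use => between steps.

P => PP => PPP => {P}PP => {{P}}PP => {{{}}}PP => {{{}}}PPP => {{{}}}{P}PP => {{{}}}{{P}}PP => {{{}}}{{{}}}PP => {{{}}}{{{}}}{}P => {{{}}}{{{}}}{}{P} => {{{}}}{{{}}}{}{PP} => {{{}}}{{{}}}{}{{}P} => {{{}}}{{{}}}{}{{}{}}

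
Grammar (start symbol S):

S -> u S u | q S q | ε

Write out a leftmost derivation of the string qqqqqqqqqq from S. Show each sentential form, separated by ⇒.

S⇒qSq⇒qqSqq⇒qqqSqqq⇒qqqqSqqqq⇒qqqqqSqqqqq⇒qqqqqqqqqq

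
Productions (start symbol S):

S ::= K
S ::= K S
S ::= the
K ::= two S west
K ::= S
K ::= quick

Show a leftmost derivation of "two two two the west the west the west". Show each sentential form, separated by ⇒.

S ⇒ K ⇒ two S west ⇒ two K S west ⇒ two two S west S west ⇒ two two K S west S west ⇒ two two two S west S west S west ⇒ two two two the west S west S west ⇒ two two two the west the west S west ⇒ two two two the west the west the west

S ⇒ K   [S ::= K]
K ⇒ two S west   [K ::= two S west]
two S west ⇒ two K S west   [S ::= K S]
two K S west ⇒ two two S west S west   [K ::= two S west]
two two S west S west ⇒ two two K S west S west   [S ::= K S]
two two K S west S west ⇒ two two two S west S west S west   [K ::= two S west]
two two two S west S west S west ⇒ two two two the west S west S west   [S ::= the]
two two two the west S west S west ⇒ two two two the west the west S west   [S ::= the]
two two two the west the west S west ⇒ two two two the west the west the west   [S ::= the]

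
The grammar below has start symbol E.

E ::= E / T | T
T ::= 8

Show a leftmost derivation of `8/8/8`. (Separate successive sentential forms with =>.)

E => E/T => E/T/T => T/T/T => 8/T/T => 8/8/T => 8/8/8

E => E/T   [E ::= E / T]
E/T => E/T/T   [E ::= E / T]
E/T/T => T/T/T   [E ::= T]
T/T/T => 8/T/T   [T ::= 8]
8/T/T => 8/8/T   [T ::= 8]
8/8/T => 8/8/8   [T ::= 8]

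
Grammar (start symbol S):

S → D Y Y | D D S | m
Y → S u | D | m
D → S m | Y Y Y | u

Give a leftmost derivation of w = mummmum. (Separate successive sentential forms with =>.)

S => DDS => YYYDS => mYYDS => mDYDS => mYYYYDS => mDYYYDS => muYYYDS => mumYYDS => mummYDS => mummmDS => mummmuS => mummmum

S => DDS   [S → D D S]
DDS => YYYDS   [D → Y Y Y]
YYYDS => mYYDS   [Y → m]
mYYDS => mDYDS   [Y → D]
mDYDS => mYYYYDS   [D → Y Y Y]
mYYYYDS => mDYYYDS   [Y → D]
mDYYYDS => muYYYDS   [D → u]
muYYYDS => mumYYDS   [Y → m]
mumYYDS => mummYDS   [Y → m]
mummYDS => mummmDS   [Y → m]
mummmDS => mummmuS   [D → u]
mummmuS => mummmum   [S → m]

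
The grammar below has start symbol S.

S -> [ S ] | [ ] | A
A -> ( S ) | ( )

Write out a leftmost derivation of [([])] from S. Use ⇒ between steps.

S ⇒ [S] ⇒ [A] ⇒ [(S)] ⇒ [([])]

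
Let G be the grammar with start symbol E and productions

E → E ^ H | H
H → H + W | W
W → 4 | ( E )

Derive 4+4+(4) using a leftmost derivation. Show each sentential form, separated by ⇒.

E⇒H⇒H+W⇒H+W+W⇒W+W+W⇒4+W+W⇒4+4+W⇒4+4+(E)⇒4+4+(H)⇒4+4+(W)⇒4+4+(4)

E ⇒ H   [E → H]
H ⇒ H+W   [H → H + W]
H+W ⇒ H+W+W   [H → H + W]
H+W+W ⇒ W+W+W   [H → W]
W+W+W ⇒ 4+W+W   [W → 4]
4+W+W ⇒ 4+4+W   [W → 4]
4+4+W ⇒ 4+4+(E)   [W → ( E )]
4+4+(E) ⇒ 4+4+(H)   [E → H]
4+4+(H) ⇒ 4+4+(W)   [H → W]
4+4+(W) ⇒ 4+4+(4)   [W → 4]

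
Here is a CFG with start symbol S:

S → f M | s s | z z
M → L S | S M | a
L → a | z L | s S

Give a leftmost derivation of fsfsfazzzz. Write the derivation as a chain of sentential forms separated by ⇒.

S ⇒ fM ⇒ fLS ⇒ fsSS ⇒ fsfMS ⇒ fsfLSS ⇒ fsfsSSS ⇒ fsfsfMSS ⇒ fsfsfaSS ⇒ fsfsfazzS ⇒ fsfsfazzzz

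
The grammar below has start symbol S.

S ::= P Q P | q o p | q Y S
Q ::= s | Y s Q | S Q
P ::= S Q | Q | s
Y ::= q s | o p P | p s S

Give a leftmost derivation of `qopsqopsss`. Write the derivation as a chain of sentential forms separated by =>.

S => qYS => qopPS => qopsS => qopsPQP => qopsSQQP => qopsqopQQP => qopsqopsQP => qopsqopssP => qopsqopsss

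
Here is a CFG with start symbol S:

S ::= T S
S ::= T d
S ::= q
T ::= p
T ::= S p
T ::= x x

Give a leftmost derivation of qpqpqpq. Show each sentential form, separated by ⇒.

S ⇒ TS ⇒ SpS ⇒ TSpS ⇒ SpSpS ⇒ TSpSpS ⇒ SpSpSpS ⇒ qpSpSpS ⇒ qpqpSpS ⇒ qpqpqpS ⇒ qpqpqpq

S ⇒ TS   [S ::= T S]
TS ⇒ SpS   [T ::= S p]
SpS ⇒ TSpS   [S ::= T S]
TSpS ⇒ SpSpS   [T ::= S p]
SpSpS ⇒ TSpSpS   [S ::= T S]
TSpSpS ⇒ SpSpSpS   [T ::= S p]
SpSpSpS ⇒ qpSpSpS   [S ::= q]
qpSpSpS ⇒ qpqpSpS   [S ::= q]
qpqpSpS ⇒ qpqpqpS   [S ::= q]
qpqpqpS ⇒ qpqpqpq   [S ::= q]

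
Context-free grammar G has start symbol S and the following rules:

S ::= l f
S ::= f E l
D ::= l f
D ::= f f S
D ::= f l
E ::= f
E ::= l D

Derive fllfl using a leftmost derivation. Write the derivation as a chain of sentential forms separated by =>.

S => fEl => flDl => fllfl

S => fEl   [S ::= f E l]
fEl => flDl   [E ::= l D]
flDl => fllfl   [D ::= l f]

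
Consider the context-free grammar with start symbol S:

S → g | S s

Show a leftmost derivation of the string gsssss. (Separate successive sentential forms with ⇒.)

S ⇒ Ss   [S → S s]
Ss ⇒ Sss   [S → S s]
Sss ⇒ Ssss   [S → S s]
Ssss ⇒ Sssss   [S → S s]
Sssss ⇒ Ssssss   [S → S s]
Ssssss ⇒ gsssss   [S → g]

S ⇒ Ss ⇒ Sss ⇒ Ssss ⇒ Sssss ⇒ Ssssss ⇒ gsssss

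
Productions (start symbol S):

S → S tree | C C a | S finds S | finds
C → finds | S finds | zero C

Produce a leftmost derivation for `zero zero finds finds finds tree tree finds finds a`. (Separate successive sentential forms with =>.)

S => C C a => zero C C a => zero zero C C a => zero zero S finds C a => zero zero S tree finds C a => zero zero S finds S tree finds C a => zero zero finds finds S tree finds C a => zero zero finds finds S tree tree finds C a => zero zero finds finds finds tree tree finds C a => zero zero finds finds finds tree tree finds finds a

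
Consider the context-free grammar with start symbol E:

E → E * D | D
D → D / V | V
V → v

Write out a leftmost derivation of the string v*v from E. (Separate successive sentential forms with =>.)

E => E*D => D*D => V*D => v*D => v*V => v*v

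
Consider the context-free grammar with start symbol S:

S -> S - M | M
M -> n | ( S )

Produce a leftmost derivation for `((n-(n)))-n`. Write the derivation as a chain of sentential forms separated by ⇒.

S ⇒ S-M ⇒ M-M ⇒ (S)-M ⇒ (M)-M ⇒ ((S))-M ⇒ ((S-M))-M ⇒ ((M-M))-M ⇒ ((n-M))-M ⇒ ((n-(S)))-M ⇒ ((n-(M)))-M ⇒ ((n-(n)))-M ⇒ ((n-(n)))-n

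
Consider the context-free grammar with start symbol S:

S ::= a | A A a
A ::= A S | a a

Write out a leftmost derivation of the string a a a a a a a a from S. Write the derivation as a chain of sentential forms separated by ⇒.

S ⇒ A A a   [S ::= A A a]
A A a ⇒ A S A a   [A ::= A S]
A S A a ⇒ A S S A a   [A ::= A S]
A S S A a ⇒ A S S S A a   [A ::= A S]
A S S S A a ⇒ a a S S S A a   [A ::= a a]
a a S S S A a ⇒ a a a S S A a   [S ::= a]
a a a S S A a ⇒ a a a a S A a   [S ::= a]
a a a a S A a ⇒ a a a a a A a   [S ::= a]
a a a a a A a ⇒ a a a a a a a a   [A ::= a a]

S ⇒ A A a ⇒ A S A a ⇒ A S S A a ⇒ A S S S A a ⇒ a a S S S A a ⇒ a a a S S A a ⇒ a a a a S A a ⇒ a a a a a A a ⇒ a a a a a a a a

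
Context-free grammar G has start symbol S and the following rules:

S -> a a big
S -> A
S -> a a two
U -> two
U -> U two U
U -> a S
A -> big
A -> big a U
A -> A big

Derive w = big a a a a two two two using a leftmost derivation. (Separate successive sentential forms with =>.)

S => A => big a U => big a U two U => big a a S two U => big a a a a two two U => big a a a a two two two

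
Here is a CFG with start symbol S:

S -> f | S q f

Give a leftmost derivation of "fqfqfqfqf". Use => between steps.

S => Sqf => Sqfqf => Sqfqfqf => Sqfqfqfqf => fqfqfqfqf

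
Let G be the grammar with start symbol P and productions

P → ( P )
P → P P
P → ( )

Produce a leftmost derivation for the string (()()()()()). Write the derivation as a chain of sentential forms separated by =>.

P => (P) => (PP) => (PPP) => (PPPP) => (PPPPP) => (()PPPP) => (()()PPP) => (()()()PP) => (()()()()P) => (()()()()())

P => (P)   [P → ( P )]
(P) => (PP)   [P → P P]
(PP) => (PPP)   [P → P P]
(PPP) => (PPPP)   [P → P P]
(PPPP) => (PPPPP)   [P → P P]
(PPPPP) => (()PPPP)   [P → ( )]
(()PPPP) => (()()PPP)   [P → ( )]
(()()PPP) => (()()()PP)   [P → ( )]
(()()()PP) => (()()()()P)   [P → ( )]
(()()()()P) => (()()()()())   [P → ( )]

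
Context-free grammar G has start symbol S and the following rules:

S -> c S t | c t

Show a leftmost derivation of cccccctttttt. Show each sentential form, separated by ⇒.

S ⇒ cSt   [S -> c S t]
cSt ⇒ ccStt   [S -> c S t]
ccStt ⇒ cccSttt   [S -> c S t]
cccSttt ⇒ ccccStttt   [S -> c S t]
ccccStttt ⇒ cccccSttttt   [S -> c S t]
cccccSttttt ⇒ cccccctttttt   [S -> c t]

S ⇒ cSt ⇒ ccStt ⇒ cccSttt ⇒ ccccStttt ⇒ cccccSttttt ⇒ cccccctttttt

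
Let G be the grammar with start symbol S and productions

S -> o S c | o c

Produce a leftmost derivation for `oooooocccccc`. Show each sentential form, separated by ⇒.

S ⇒ oSc ⇒ ooScc ⇒ oooSccc ⇒ ooooScccc ⇒ oooooSccccc ⇒ oooooocccccc

S ⇒ oSc   [S -> o S c]
oSc ⇒ ooScc   [S -> o S c]
ooScc ⇒ oooSccc   [S -> o S c]
oooSccc ⇒ ooooScccc   [S -> o S c]
ooooScccc ⇒ oooooSccccc   [S -> o S c]
oooooSccccc ⇒ oooooocccccc   [S -> o c]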